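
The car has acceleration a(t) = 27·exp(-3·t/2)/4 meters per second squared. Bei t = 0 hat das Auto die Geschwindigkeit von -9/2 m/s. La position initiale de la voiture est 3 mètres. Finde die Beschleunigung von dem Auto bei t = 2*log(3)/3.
Aus der Gleichung für die Beschleunigung a(t) = 27·exp(-3·t/2)/4, setzen wir t = 2*log(3)/3 ein und erhalten a = 9/4.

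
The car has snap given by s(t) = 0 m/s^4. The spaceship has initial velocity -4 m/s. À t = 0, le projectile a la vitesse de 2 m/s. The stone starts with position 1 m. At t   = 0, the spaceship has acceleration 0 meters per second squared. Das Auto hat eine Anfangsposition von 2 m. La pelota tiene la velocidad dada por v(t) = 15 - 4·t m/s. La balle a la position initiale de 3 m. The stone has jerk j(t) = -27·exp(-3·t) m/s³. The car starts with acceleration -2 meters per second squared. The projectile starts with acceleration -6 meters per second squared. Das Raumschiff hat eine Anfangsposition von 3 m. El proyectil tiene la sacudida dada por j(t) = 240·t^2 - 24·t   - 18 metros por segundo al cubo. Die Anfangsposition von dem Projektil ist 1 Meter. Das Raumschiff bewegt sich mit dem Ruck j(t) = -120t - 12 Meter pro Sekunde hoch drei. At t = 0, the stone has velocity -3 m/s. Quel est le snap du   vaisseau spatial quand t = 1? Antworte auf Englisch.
Starting from jerk j(t) = -120·t - 12, we take 1 derivative. The derivative of jerk gives snap: s(t) = -120. We have snap s(t) = -120. Substituting t = 1: s(1) = -120.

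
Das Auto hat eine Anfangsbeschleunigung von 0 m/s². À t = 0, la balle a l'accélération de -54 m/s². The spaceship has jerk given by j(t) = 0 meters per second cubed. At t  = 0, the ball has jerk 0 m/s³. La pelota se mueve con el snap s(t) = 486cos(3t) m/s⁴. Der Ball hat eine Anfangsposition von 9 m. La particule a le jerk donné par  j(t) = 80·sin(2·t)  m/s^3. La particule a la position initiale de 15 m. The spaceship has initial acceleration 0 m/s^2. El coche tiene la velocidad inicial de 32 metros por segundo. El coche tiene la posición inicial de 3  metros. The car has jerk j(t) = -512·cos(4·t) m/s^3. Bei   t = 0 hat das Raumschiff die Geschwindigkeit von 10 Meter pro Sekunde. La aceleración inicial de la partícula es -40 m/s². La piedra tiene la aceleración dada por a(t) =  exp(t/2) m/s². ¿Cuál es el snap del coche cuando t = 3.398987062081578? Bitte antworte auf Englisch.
Starting from jerk j(t) = -512·cos(4·t), we take 1 derivative. Taking d/dt of j(t), we find s(t) = 2048·sin(4·t). From the given snap equation s(t) = 2048·sin(4·t), we substitute t = 3.398987062081578 to get s = 1755.30285206278.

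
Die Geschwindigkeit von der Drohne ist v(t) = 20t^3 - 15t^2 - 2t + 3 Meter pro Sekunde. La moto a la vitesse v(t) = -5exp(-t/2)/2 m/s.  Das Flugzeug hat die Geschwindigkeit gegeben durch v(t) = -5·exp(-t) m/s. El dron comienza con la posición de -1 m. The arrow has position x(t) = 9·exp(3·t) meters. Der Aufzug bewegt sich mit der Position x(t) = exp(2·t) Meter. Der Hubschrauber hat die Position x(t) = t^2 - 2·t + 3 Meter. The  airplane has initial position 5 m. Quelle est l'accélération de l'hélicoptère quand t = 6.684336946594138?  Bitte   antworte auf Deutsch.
Ausgehend von der Position x(t) = t^2 - 2·t + 3, nehmen wir 2 Ableitungen. Mit d/dt von x(t) finden wir v(t) = 2·t - 2. Mit d/dt von v(t) finden wir a(t) = 2. Aus der Gleichung für die Beschleunigung a(t) = 2, setzen wir t = 6.684336946594138 ein und erhalten a = 2.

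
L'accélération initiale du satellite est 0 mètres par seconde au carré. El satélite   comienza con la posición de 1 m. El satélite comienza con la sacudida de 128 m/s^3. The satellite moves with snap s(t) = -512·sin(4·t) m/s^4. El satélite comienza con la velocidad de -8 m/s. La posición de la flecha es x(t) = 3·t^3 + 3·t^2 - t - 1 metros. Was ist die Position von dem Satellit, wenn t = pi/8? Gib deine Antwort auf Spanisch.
Partiendo del snap s(t) = -512·sin(4·t), tomamos 4 integrales. Integrando el snap y usando la condición inicial j(0) = 128, obtenemos j(t) = 128·cos(4·t). La antiderivada de la sacudida, con a(0) = 0, da la aceleración: a(t) = 32·sin(4·t). Tomando ∫a(t)dt y aplicando v(0) = -8, encontramos v(t) = -8·cos(4·t). La antiderivada de la velocidad, con x(0) = 1, da la posición: x(t) = 1 - 2·sin(4·t). De la ecuación de la posición x(t) = 1 - 2·sin(4·t), sustituimos t = pi/8 para obtener x = -1.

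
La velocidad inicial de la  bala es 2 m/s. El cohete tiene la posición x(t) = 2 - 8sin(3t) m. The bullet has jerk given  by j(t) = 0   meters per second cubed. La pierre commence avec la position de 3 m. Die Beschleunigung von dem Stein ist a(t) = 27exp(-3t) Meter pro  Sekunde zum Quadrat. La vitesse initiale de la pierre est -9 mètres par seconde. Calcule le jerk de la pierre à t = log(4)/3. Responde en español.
Debemos derivar nuestra ecuación de la aceleración a(t) = 27·exp(-3·t) 1 vez. La derivada de la aceleración da la sacudida: j(t) = -81·exp(-3·t). Tenemos la sacudida j(t) = -81·exp(-3·t). Sustituyendo t = log(4)/3: j(log(4)/3) = -81/4.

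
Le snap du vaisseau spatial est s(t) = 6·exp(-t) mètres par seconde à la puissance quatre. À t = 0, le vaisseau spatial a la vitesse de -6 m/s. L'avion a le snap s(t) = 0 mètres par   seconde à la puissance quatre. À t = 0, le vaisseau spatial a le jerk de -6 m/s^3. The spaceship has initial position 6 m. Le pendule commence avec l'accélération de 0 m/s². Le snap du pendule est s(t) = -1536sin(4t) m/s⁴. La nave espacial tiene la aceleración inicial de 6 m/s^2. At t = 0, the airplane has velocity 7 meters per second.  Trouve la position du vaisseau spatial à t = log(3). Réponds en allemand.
Ausgehend von dem Snap s(t) = 6·exp(-t), nehmen wir 4 Stammfunktionen. Das Integral von dem Snap, mit j(0) = -6, ergibt den Ruck: j(t) = -6·exp(-t). Das Integral von dem Ruck ist die Beschleunigung. Mit a(0) = 6 erhalten wir a(t) = 6·exp(-t). Durch Integration von der Beschleunigung und Verwendung der Anfangsbedingung v(0) = -6, erhalten wir v(t) = -6·exp(-t). Durch Integration von der Geschwindigkeit und Verwendung der Anfangsbedingung x(0) = 6, erhalten wir x(t) = 6·exp(-t). Mit x(t) = 6·exp(-t) und Einsetzen von t = log(3), finden wir x = 2.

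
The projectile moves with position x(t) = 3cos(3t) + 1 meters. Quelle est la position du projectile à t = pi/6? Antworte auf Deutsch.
Aus der Gleichung für die Position x(t) = 3·cos(3·t) + 1, setzen wir t = pi/6 ein und erhalten x = 1.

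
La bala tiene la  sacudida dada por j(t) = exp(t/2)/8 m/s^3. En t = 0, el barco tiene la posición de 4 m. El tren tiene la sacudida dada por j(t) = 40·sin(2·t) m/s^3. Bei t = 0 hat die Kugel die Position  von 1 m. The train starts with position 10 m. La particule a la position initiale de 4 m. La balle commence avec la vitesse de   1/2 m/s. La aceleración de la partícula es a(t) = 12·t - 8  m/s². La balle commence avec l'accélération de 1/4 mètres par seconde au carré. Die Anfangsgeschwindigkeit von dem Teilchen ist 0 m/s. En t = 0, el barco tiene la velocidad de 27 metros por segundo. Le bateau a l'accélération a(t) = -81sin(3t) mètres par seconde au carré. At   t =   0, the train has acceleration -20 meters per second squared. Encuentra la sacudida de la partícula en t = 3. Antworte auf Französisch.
Nous devons dériver notre équation de l'accélération a(t) = 12·t - 8 1 fois. La dérivée de l'accélération donne le jerk: j(t) = 12. De l'équation du jerk j(t) = 12, nous substituons t = 3 pour obtenir j = 12.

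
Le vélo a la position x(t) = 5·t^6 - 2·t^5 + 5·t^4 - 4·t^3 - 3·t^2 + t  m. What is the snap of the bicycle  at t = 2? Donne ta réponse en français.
En partant de la position x(t) = 5·t^6 - 2·t^5 + 5·t^4 - 4·t^3 - 3·t^2 + t, nous prenons 4 dérivées. La dérivée de la position donne la vitesse: v(t) = 30·t^5 - 10·t^4 + 20·t^3 - 12·t^2 - 6·t + 1. En prenant d/dt de v(t), nous trouvons a(t) = 150·t^4 - 40·t^3 + 60·t^2 - 24·t - 6. En dérivant l'accélération, nous obtenons le jerk: j(t) = 600·t^3 - 120·t^2 + 120·t - 24. En prenant d/dt de j(t), nous trouvons s(t) = 1800·t^2 - 240·t + 120. En utilisant s(t) = 1800·t^2 - 240·t + 120 et en substituant t = 2, nous trouvons s = 6840.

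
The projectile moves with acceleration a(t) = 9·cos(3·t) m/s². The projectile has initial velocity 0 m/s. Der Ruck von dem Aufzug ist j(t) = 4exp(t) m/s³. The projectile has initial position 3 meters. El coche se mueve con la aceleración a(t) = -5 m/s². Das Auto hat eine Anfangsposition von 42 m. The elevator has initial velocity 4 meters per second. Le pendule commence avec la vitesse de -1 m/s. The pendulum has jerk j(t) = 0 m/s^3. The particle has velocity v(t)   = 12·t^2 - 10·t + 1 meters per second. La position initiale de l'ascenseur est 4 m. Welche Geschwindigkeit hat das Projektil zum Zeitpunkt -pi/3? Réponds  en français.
Nous devons trouver l'intégrale de notre équation de l'accélération a(t) = 9·cos(3·t) 1 fois. En intégrant l'accélération et en utilisant la condition initiale v(0) = 0, nous obtenons v(t) = 3·sin(3·t). Nous avons la vitesse v(t) = 3·sin(3·t). En substituant t = -pi/3: v(-pi/3) = 0.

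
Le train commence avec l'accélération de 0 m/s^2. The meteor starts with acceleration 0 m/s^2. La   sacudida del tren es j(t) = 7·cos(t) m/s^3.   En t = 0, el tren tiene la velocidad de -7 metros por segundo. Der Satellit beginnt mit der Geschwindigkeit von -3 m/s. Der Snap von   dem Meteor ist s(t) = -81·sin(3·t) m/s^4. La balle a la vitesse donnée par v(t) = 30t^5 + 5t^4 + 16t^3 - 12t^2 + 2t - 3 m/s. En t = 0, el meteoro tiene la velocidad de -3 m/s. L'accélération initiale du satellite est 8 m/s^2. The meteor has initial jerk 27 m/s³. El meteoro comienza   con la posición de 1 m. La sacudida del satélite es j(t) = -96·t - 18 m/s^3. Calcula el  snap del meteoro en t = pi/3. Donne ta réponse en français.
En utilisant s(t) = -81·sin(3·t) et en substituant t = pi/3, nous trouvons s = 0.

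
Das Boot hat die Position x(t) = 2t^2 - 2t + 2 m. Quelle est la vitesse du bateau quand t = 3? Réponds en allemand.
Ausgehend von der Position x(t) = 2·t^2 - 2·t + 2, nehmen wir 1 Ableitung. Mit d/dt von x(t) finden wir v(t) = 4·t - 2. Mit v(t) = 4·t - 2 und Einsetzen von t = 3, finden wir v = 10.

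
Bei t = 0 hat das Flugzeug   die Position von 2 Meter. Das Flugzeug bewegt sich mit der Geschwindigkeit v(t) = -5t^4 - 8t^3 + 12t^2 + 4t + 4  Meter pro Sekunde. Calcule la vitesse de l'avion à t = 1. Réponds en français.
De l'équation de la vitesse v(t) = -5·t^4 - 8·t^3 + 12·t^2 + 4·t + 4, nous substituons t = 1 pour obtenir v = 7.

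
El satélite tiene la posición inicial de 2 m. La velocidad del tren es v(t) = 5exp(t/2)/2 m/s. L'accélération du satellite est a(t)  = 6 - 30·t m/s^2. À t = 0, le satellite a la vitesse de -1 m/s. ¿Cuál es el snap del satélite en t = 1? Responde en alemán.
Wir müssen unsere Gleichung für die Beschleunigung a(t) = 6 - 30·t 2-mal ableiten. Mit d/dt von a(t) finden wir j(t) = -30. Durch Ableiten von dem Ruck erhalten wir den Snap: s(t) = 0. Aus der Gleichung für den Snap s(t) = 0, setzen wir t = 1 ein und erhalten s = 0.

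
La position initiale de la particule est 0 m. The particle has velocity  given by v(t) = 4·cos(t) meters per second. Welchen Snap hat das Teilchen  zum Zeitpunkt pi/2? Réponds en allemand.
Wir müssen unsere Gleichung für die Geschwindigkeit v(t) = 4·cos(t) 3-mal ableiten. Die Ableitung von der Geschwindigkeit ergibt die Beschleunigung: a(t) = -4·sin(t). Die Ableitung von der Beschleunigung ergibt den Ruck: j(t) = -4·cos(t). Mit d/dt von j(t) finden wir s(t) = 4·sin(t). Aus der Gleichung für den Snap s(t) = 4·sin(t), setzen wir t = pi/2 ein und erhalten s = 4.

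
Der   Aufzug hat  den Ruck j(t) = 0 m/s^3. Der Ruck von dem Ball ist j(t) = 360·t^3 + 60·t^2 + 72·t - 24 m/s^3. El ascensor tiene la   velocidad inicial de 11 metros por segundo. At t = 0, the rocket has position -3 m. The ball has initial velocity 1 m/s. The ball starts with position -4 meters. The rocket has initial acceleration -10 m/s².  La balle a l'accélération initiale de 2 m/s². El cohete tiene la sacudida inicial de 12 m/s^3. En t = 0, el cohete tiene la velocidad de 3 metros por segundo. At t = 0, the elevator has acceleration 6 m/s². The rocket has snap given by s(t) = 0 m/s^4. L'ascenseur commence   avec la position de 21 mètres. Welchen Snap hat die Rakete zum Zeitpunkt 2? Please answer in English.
From the given snap equation s(t) = 0, we substitute t = 2 to get s = 0.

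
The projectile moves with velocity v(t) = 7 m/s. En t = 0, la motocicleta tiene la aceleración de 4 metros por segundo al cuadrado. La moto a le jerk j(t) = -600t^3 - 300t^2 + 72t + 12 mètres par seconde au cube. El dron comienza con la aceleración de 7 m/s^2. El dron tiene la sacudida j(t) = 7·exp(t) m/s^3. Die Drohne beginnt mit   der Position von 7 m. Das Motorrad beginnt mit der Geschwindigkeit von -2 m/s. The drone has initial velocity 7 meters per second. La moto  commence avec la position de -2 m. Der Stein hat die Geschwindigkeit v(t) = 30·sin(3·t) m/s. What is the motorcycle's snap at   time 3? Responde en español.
Partiendo de la sacudida j(t) = -600·t^3 - 300·t^2 + 72·t + 12, tomamos 1 derivada. Tomando d/dt de j(t), encontramos s(t) = -1800·t^2 - 600·t + 72. Usando s(t) = -1800·t^2 - 600·t + 72 y sustituyendo t = 3, encontramos s = -17928.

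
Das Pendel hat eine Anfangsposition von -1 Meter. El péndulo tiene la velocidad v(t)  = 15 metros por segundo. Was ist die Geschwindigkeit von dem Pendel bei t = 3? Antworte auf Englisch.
From the given velocity equation v(t) = 15, we substitute t = 3 to get v = 15.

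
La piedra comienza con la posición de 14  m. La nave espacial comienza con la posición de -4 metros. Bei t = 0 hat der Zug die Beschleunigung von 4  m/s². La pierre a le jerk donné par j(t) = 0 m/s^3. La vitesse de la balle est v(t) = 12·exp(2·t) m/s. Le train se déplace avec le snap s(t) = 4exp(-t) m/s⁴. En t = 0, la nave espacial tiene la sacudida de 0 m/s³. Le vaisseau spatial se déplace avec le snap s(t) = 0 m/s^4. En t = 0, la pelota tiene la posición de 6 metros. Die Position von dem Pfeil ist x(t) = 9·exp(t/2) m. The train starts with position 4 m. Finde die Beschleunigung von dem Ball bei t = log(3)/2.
Wir müssen unsere Gleichung für die Geschwindigkeit v(t) = 12·exp(2·t) 1-mal ableiten. Die Ableitung von der Geschwindigkeit ergibt die Beschleunigung: a(t) = 24·exp(2·t). Mit a(t) = 24·exp(2·t) und Einsetzen von t = log(3)/2, finden wir a = 72.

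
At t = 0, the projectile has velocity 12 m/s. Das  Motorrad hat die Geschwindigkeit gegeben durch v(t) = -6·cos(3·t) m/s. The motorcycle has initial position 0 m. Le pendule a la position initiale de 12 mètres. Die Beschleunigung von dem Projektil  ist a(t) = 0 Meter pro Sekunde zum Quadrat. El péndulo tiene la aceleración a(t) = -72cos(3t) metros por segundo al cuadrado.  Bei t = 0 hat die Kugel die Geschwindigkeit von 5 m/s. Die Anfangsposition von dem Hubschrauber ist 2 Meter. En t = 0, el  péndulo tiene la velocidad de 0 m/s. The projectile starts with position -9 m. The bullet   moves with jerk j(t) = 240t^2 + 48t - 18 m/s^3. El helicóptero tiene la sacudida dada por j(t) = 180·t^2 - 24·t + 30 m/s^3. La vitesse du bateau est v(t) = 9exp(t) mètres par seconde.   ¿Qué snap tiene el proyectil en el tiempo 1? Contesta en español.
Partiendo de la aceleración a(t) = 0, tomamos 2 derivadas. La derivada de la aceleración da la sacudida: j(t) = 0. Derivando la sacudida, obtenemos el snap: s(t) = 0. Usando s(t) = 0 y sustituyendo t = 1, encontramos s = 0.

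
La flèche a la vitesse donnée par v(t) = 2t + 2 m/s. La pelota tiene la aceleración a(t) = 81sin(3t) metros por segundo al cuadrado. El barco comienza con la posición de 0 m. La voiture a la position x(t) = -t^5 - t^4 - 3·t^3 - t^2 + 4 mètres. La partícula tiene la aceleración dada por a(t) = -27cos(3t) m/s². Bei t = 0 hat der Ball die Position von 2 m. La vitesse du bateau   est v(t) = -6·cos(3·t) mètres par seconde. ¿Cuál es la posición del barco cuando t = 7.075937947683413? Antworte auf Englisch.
To solve this, we need to take 1 antiderivative of our velocity equation v(t) = -6·cos(3·t). Taking ∫v(t)dt and applying x(0) = 0, we find x(t) = -2·sin(3·t). Using x(t) = -2·sin(3·t) and substituting t = 7.075937947683413, we find x = -1.38266948795317.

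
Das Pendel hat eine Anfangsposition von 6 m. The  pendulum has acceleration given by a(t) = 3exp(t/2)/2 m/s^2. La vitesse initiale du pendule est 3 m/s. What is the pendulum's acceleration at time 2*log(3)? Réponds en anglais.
Using a(t) = 3·exp(t/2)/2 and substituting t = 2*log(3), we find a = 9/2.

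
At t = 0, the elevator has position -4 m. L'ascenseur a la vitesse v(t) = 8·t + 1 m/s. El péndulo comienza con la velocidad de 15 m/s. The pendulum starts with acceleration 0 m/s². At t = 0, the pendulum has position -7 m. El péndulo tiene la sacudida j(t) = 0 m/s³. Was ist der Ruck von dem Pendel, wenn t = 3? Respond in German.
Aus der Gleichung für den Ruck j(t) = 0, setzen wir t = 3 ein und erhalten j = 0.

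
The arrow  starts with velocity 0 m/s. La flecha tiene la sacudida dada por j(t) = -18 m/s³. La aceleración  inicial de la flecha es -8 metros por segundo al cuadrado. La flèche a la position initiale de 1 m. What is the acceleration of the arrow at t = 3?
Starting from jerk j(t) = -18, we take 1 antiderivative. The integral of jerk is acceleration. Using a(0) = -8, we get a(t) = -18·t - 8. From the given acceleration equation a(t) = -18·t - 8, we substitute t = 3 to get a = -62.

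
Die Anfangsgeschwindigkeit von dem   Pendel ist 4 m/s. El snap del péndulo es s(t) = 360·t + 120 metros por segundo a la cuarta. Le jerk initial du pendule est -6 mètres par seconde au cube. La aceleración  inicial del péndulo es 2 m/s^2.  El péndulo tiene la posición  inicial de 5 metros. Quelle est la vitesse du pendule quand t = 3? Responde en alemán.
Wir müssen unsere Gleichung für den Snap s(t) = 360·t + 120 3-mal integrieren. Das Integral von dem Snap ist der Ruck. Mit j(0) = -6 erhalten wir j(t) = 180·t^2 + 120·t - 6. Die Stammfunktion von dem Ruck ist die Beschleunigung. Mit a(0) = 2 erhalten wir a(t) = 60·t^3 + 60·t^2 - 6·t + 2. Das Integral von der Beschleunigung, mit v(0) = 4, ergibt die Geschwindigkeit: v(t) = 15·t^4 + 20·t^3 - 3·t^2 + 2·t + 4. Mit v(t) = 15·t^4 + 20·t^3 - 3·t^2 + 2·t + 4 und Einsetzen von t = 3, finden wir v = 1738.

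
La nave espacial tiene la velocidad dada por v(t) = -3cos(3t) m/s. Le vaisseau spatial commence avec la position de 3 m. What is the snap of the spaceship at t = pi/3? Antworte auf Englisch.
We must differentiate our velocity equation v(t) = -3·cos(3·t) 3 times. Taking d/dt of v(t), we find a(t) = 9·sin(3·t). Taking d/dt of a(t), we find j(t) = 27·cos(3·t). Differentiating jerk, we get snap: s(t) = -81·sin(3·t). We have snap s(t) = -81·sin(3·t). Substituting t = pi/3: s(pi/3) = 0.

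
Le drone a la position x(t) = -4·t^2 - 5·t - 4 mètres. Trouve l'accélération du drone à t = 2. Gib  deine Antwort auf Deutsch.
Wir müssen unsere Gleichung für die Position x(t) = -4·t^2 - 5·t - 4 2-mal ableiten. Durch Ableiten von der Position erhalten wir die Geschwindigkeit: v(t) = -8·t - 5. Durch Ableiten von der Geschwindigkeit erhalten wir die Beschleunigung: a(t) = -8. Wir haben die Beschleunigung a(t) = -8. Durch Einsetzen von t = 2: a(2) = -8.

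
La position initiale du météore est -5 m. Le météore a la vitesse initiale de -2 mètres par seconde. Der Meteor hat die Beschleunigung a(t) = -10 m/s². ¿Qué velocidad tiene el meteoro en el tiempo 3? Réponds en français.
En partant de l'accélération a(t) = -10, nous prenons 1 primitive. En prenant ∫a(t)dt et en appliquant v(0) = -2, nous trouvons v(t) = -10·t - 2. De l'équation de la vitesse v(t) = -10·t - 2, nous substituons t = 3 pour obtenir v = -32.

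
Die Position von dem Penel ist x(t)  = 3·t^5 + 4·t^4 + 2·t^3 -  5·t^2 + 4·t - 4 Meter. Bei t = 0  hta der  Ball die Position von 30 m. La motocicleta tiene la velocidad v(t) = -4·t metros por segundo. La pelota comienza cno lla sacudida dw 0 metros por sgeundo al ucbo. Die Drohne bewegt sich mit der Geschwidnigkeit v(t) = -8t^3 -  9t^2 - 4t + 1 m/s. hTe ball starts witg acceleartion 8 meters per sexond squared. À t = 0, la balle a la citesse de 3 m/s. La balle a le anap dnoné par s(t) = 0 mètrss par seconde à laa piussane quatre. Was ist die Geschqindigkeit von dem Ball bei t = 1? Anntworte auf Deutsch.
Um dies zu lösen, müssen wir 3 Stammfunktionen unserer Gleichung für den Snap s(t) = 0 finden. Mit ∫s(t)dt und Anwendung von j(0) = 0, finden wir j(t) = 0. Die Stammfunktion von dem Ruck ist die Beschleunigung. Mit a(0) = 8 erhalten wir a(t) = 8. Die Stammfunktion von der Beschleunigung, mit v(0) = 3, ergibt die Geschwindigkeit: v(t) = 8·t + 3. Mit v(t) = 8·t + 3 und Einsetzen von t = 1, finden wir v = 11.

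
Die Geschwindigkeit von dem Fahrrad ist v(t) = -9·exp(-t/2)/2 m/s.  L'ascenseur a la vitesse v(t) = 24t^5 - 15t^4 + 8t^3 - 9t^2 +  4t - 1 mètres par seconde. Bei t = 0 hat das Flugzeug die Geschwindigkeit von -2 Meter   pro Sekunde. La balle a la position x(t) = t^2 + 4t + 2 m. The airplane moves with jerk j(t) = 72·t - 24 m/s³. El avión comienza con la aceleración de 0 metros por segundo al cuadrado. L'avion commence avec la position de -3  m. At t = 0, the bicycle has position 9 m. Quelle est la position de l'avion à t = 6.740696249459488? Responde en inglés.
We need to integrate our jerk equation j(t) = 72·t - 24 3 times. The antiderivative of jerk, with a(0) = 0, gives acceleration: a(t) = 12·t·(3·t - 2). The antiderivative of acceleration is velocity. Using v(0) = -2, we get v(t) = 12·t^3 - 12·t^2 - 2. Finding the antiderivative of v(t) and using x(0) = -3: x(t) = 3·t^4 - 4·t^3 - 2·t - 3. Using x(t) = 3·t^4 - 4·t^3 - 2·t - 3 and substituting t = 6.740696249459488, we find x = 4951.96999551001.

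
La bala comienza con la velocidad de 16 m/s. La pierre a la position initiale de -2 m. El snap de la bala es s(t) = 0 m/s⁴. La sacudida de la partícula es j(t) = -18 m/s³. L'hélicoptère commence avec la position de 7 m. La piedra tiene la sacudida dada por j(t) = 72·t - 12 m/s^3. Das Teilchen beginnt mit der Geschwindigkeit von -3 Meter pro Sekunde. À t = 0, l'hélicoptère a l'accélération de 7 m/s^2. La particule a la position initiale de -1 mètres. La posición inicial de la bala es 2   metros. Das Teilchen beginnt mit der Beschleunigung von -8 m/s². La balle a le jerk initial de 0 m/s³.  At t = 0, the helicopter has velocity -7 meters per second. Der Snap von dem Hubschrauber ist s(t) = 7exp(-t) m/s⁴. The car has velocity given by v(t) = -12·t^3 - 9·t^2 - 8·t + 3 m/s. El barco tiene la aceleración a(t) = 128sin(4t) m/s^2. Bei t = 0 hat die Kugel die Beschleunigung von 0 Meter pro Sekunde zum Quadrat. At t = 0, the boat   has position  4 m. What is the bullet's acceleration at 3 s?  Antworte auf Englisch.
We need to integrate our snap equation s(t) = 0 2 times. Taking ∫s(t)dt and applying j(0) = 0, we find j(t) = 0. Taking ∫j(t)dt and applying a(0) = 0, we find a(t) = 0. We have acceleration a(t) = 0. Substituting t = 3: a(3) = 0.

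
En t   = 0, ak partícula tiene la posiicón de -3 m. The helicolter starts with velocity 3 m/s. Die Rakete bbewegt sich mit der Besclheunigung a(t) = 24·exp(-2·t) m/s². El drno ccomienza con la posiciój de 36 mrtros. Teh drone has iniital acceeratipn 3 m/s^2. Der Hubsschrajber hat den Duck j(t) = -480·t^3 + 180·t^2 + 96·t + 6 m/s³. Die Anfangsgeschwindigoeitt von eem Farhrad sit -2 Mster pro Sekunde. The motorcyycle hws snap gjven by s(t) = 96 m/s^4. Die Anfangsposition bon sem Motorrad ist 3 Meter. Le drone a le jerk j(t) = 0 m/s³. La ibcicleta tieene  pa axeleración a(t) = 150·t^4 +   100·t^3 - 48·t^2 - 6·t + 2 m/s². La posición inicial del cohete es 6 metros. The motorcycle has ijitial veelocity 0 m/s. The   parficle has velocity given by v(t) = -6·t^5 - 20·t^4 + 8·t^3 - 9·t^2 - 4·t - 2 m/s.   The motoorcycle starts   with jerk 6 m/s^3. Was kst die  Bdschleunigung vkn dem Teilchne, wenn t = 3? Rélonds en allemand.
Wir müssen unsere Gleichung für die Geschwindigkeit v(t) = -6·t^5 - 20·t^4 + 8·t^3 - 9·t^2 - 4·t - 2 1-mal ableiten. Die Ableitung von der Geschwindigkeit ergibt die Beschleunigung: a(t) = -30·t^4 - 80·t^3 + 24·t^2 - 18·t - 4. Mit a(t) = -30·t^4 - 80·t^3 + 24·t^2 - 18·t - 4 und Einsetzen von t = 3, finden wir a = -4432.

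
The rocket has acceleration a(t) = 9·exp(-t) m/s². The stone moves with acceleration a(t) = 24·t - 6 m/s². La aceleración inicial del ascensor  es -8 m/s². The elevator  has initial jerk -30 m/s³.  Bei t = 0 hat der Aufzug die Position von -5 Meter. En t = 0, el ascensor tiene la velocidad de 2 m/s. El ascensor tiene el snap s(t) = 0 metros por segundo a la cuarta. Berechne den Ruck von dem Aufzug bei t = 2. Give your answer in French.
Pour résoudre ceci, nous devons prendre 1 primitive de notre équation du snap s(t) = 0. L'intégrale du snap, avec j(0) = -30, donne le jerk: j(t) = -30. Nous avons le jerk j(t) = -30. En substituant t = 2: j(2) = -30.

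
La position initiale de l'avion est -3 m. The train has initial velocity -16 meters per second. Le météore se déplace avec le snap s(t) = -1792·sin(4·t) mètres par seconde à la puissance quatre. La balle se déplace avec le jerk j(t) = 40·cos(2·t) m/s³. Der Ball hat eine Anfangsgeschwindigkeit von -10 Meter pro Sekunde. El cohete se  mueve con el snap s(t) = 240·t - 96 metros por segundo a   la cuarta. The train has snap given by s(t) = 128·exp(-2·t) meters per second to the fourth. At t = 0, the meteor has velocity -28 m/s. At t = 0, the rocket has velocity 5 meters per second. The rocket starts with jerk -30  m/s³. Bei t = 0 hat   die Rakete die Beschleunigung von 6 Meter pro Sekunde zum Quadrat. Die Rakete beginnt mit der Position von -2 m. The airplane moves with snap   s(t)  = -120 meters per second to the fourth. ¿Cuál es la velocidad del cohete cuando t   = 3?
Debemos encontrar la integral de nuestra ecuación del snap s(t) = 240·t - 96 3 veces. La antiderivada del snap, con j(0) = -30, da la sacudida: j(t) = 120·t^2 - 96·t - 30. La integral de la sacudida es la aceleración. Usando a(0) = 6, obtenemos a(t) = 40·t^3 - 48·t^2 - 30·t + 6. Tomando ∫a(t)dt y aplicando v(0) = 5, encontramos v(t) = 10·t^4 - 16·t^3 - 15·t^2 + 6·t + 5. Tenemos la velocidad v(t) = 10·t^4 - 16·t^3 - 15·t^2 + 6·t + 5. Sustituyendo t = 3: v(3) = 266.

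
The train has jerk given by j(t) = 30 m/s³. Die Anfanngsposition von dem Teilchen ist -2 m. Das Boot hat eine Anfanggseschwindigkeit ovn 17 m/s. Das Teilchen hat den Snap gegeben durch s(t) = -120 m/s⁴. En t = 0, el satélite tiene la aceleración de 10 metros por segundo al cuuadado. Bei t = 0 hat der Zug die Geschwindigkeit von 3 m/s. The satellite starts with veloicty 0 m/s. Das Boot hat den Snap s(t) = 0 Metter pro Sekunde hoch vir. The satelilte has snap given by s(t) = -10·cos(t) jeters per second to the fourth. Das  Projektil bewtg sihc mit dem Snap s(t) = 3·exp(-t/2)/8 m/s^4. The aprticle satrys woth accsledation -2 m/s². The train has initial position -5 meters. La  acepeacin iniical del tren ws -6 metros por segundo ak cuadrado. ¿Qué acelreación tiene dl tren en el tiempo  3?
Debemos encontrar la integral de nuestra ecuación de la sacudida j(t) = 30 1 vez. La antiderivada de la sacudida, con a(0) = -6, da la aceleración: a(t) = 30·t - 6. De la ecuación de la aceleración a(t) = 30·t - 6, sustituimos t = 3 para obtener a = 84.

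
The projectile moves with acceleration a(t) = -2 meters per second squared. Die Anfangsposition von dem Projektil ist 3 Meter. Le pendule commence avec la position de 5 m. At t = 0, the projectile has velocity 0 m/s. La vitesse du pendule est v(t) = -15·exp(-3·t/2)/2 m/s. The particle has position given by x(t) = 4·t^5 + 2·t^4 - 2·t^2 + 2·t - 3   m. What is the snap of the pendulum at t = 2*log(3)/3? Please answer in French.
En partant de la vitesse v(t) = -15·exp(-3·t/2)/2, nous prenons 3 dérivées. En dérivant la vitesse, nous obtenons l'accélération: a(t) = 45·exp(-3·t/2)/4. En prenant d/dt de a(t), nous trouvons j(t) = -135·exp(-3·t/2)/8. En prenant d/dt de j(t), nous trouvons s(t) = 405·exp(-3·t/2)/16. De l'équation du snap s(t) = 405·exp(-3·t/2)/16, nous substituons t = 2*log(3)/3 pour obtenir s = 135/16.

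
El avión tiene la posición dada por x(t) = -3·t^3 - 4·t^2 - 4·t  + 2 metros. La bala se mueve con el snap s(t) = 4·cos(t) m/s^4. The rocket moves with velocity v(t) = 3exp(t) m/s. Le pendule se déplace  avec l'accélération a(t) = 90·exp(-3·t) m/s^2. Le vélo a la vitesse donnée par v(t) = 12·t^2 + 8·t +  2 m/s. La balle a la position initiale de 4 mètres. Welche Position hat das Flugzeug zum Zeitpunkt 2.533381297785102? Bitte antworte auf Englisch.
Using x(t) = -3·t^3 - 4·t^2 - 4·t + 2 and substituting t = 2.533381297785102, we find x = -82.5834899813087.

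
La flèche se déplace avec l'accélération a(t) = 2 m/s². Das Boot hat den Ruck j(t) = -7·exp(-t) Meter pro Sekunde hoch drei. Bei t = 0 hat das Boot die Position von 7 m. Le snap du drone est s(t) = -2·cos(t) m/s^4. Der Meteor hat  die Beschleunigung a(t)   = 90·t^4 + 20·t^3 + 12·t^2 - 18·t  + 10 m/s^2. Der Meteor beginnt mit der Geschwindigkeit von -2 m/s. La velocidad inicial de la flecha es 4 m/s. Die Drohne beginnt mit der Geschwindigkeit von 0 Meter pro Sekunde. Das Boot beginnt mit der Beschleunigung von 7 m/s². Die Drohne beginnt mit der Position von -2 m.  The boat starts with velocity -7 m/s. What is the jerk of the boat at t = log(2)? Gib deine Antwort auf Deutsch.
Aus der Gleichung für den Ruck j(t) = -7·exp(-t), setzen wir t = log(2) ein und erhalten j = -7/2.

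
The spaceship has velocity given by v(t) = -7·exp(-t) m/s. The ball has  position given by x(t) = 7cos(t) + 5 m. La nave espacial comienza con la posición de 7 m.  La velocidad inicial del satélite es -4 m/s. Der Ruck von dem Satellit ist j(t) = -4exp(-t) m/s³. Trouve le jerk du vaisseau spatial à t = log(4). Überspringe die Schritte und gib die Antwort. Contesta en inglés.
At t = log(4), j = -7/4.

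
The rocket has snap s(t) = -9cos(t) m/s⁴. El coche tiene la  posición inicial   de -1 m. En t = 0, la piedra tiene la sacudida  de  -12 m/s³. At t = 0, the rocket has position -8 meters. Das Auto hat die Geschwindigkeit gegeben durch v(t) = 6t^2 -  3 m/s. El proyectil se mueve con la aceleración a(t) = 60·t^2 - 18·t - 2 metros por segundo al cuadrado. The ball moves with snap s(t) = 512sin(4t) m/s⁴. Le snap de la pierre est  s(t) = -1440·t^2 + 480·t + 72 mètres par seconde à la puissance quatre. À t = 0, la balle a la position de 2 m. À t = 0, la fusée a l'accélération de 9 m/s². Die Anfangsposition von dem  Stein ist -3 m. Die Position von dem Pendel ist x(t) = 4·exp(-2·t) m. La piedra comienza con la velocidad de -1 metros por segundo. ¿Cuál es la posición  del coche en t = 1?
Para resolver esto, necesitamos tomar 1 antiderivada de nuestra ecuación de la velocidad v(t) = 6·t^2 - 3. Tomando ∫v(t)dt y aplicando x(0) = -1, encontramos x(t) = 2·t^3 - 3·t - 1. De la ecuación de la posición x(t) = 2·t^3 - 3·t - 1, sustituimos t = 1 para obtener x = -2.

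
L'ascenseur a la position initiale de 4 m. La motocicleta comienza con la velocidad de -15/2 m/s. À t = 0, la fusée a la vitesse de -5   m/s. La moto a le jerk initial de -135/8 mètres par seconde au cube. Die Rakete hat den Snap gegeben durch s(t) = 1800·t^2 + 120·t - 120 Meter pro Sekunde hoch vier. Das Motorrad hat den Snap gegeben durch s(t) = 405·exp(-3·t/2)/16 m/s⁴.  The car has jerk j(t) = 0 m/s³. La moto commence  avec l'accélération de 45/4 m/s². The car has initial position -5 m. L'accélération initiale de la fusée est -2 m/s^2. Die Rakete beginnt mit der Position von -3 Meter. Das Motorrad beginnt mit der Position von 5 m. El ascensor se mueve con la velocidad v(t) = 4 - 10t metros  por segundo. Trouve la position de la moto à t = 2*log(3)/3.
En partant du snap s(t) = 405·exp(-3·t/2)/16, nous prenons 4 intégrales. En intégrant le snap et en utilisant la condition initiale j(0) = -135/8, nous obtenons j(t) = -135·exp(-3·t/2)/8. En intégrant le jerk et en utilisant la condition initiale a(0) = 45/4, nous obtenons a(t) = 45·exp(-3·t/2)/4. L'intégrale de l'accélération est la vitesse. En utilisant v(0) = -15/2, nous obtenons v(t) = -15·exp(-3·t/2)/2. L'intégrale de la vitesse est la position. En utilisant x(0) = 5, nous obtenons x(t) = 5·exp(-3·t/2). En utilisant x(t) = 5·exp(-3·t/2) et en substituant t = 2*log(3)/3, nous trouvons x = 5/3.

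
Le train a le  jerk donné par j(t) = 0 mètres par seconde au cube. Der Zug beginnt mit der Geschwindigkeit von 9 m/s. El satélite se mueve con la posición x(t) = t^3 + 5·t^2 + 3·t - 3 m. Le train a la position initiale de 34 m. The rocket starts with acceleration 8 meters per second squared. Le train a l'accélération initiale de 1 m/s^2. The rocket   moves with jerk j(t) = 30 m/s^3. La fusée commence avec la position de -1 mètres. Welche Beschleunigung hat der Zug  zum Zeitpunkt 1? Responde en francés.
Pour résoudre ceci, nous devons prendre 1 intégrale de notre équation du jerk j(t) = 0. En prenant ∫j(t)dt et en appliquant a(0) = 1, nous trouvons a(t) = 1. De l'équation de l'accélération a(t) = 1, nous substituons t = 1 pour obtenir a = 1.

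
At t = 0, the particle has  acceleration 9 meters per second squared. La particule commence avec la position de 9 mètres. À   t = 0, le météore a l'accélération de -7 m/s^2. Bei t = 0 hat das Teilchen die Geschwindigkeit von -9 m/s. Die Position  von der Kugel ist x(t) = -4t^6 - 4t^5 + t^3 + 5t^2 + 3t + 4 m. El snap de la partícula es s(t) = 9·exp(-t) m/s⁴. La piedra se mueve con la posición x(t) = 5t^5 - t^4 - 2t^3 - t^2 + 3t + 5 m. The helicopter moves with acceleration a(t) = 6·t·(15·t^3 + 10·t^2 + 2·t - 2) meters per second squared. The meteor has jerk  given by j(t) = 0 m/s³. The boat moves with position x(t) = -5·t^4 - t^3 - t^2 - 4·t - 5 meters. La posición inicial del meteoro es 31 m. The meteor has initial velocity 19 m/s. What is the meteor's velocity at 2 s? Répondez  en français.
Nous devons intégrer notre équation du jerk j(t) = 0 2 fois. En prenant ∫j(t)dt et en appliquant a(0) = -7, nous trouvons a(t) = -7. En prenant ∫a(t)dt et en appliquant v(0) = 19, nous trouvons v(t) = 19 - 7·t. En utilisant v(t) = 19 - 7·t et en substituant t = 2, nous trouvons v = 5.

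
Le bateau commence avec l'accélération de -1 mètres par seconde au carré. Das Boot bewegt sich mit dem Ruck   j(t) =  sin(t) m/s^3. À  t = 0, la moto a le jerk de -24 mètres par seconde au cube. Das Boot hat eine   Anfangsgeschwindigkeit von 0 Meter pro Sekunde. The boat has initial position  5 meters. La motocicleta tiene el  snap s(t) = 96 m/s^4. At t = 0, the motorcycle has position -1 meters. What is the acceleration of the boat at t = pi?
To find the answer, we compute 1 integral of j(t) = sin(t). The integral of jerk, with a(0) = -1, gives acceleration: a(t) = -cos(t). Using a(t) = -cos(t) and substituting t = pi, we find a = 1.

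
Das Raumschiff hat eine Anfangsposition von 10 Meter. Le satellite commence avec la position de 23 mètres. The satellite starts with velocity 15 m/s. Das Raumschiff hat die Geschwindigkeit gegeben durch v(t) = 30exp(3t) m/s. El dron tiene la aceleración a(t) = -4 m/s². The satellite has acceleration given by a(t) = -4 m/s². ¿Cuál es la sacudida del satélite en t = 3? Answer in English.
We must differentiate our acceleration equation a(t) = -4 1 time. The derivative of acceleration gives jerk: j(t) = 0. From the given jerk equation j(t) = 0, we substitute t = 3 to get j = 0.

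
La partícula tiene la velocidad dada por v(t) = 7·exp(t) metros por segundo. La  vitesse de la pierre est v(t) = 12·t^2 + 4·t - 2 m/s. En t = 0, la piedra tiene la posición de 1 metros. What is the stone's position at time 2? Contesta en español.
Para resolver esto, necesitamos tomar 1 integral de nuestra ecuación de la velocidad v(t) = 12·t^2 + 4·t - 2. Tomando ∫v(t)dt y aplicando x(0) = 1, encontramos x(t) = 4·t^3 + 2·t^2 - 2·t + 1. Tenemos la posición x(t) = 4·t^3 + 2·t^2 - 2·t + 1. Sustituyendo t = 2: x(2) = 37.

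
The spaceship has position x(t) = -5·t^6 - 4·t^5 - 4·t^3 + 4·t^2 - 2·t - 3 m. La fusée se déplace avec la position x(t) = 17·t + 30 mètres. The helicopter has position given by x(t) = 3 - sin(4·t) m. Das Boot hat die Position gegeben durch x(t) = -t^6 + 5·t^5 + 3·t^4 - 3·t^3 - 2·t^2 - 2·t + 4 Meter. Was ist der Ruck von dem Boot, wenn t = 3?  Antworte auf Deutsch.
Ausgehend von der Position x(t) = -t^6 + 5·t^5 + 3·t^4 - 3·t^3 - 2·t^2 - 2·t + 4, nehmen wir 3 Ableitungen. Durch Ableiten von der Position erhalten wir die Geschwindigkeit: v(t) = -6·t^5 + 25·t^4 + 12·t^3 - 9·t^2 - 4·t - 2. Die Ableitung von der Geschwindigkeit ergibt die Beschleunigung: a(t) = -30·t^4 + 100·t^3 + 36·t^2 - 18·t - 4. Mit d/dt von a(t) finden wir j(t) = -120·t^3 + 300·t^2 + 72·t - 18. Mit j(t) = -120·t^3 + 300·t^2 + 72·t - 18 und Einsetzen von t = 3, finden wir j = -342.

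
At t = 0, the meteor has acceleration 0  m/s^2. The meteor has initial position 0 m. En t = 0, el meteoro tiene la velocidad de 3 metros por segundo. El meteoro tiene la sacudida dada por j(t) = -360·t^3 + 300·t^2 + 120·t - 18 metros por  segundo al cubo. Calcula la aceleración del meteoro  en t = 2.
Para resolver esto, necesitamos tomar 1 antiderivada de nuestra ecuación de la sacudida j(t) = -360·t^3 + 300·t^2 + 120·t - 18. Tomando ∫j(t)dt y aplicando a(0) = 0, encontramos a(t) = 2·t·(-45·t^3 + 50·t^2 + 30·t - 9). De la ecuación de la aceleración a(t) = 2·t·(-45·t^3 + 50·t^2 + 30·t - 9), sustituimos t = 2 para obtener a = -436.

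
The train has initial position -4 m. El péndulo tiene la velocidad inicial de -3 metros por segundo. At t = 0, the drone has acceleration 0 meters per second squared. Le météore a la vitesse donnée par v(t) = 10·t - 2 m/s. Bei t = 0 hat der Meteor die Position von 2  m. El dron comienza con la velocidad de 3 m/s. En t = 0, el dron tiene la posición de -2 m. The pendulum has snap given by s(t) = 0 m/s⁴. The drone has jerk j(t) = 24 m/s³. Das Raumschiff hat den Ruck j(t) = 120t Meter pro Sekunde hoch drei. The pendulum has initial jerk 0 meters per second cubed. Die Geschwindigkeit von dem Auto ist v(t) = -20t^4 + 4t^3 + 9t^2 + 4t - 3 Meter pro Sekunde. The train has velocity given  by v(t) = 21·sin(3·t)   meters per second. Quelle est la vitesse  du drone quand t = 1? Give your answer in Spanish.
Partiendo de la sacudida j(t) = 24, tomamos 2 antiderivadas. Integrando la sacudida y usando la condición inicial a(0) = 0, obtenemos a(t) = 24·t. Tomando ∫a(t)dt y aplicando v(0) = 3, encontramos v(t) = 12·t^2 + 3. Usando v(t) = 12·t^2 + 3 y sustituyendo t = 1, encontramos v = 15.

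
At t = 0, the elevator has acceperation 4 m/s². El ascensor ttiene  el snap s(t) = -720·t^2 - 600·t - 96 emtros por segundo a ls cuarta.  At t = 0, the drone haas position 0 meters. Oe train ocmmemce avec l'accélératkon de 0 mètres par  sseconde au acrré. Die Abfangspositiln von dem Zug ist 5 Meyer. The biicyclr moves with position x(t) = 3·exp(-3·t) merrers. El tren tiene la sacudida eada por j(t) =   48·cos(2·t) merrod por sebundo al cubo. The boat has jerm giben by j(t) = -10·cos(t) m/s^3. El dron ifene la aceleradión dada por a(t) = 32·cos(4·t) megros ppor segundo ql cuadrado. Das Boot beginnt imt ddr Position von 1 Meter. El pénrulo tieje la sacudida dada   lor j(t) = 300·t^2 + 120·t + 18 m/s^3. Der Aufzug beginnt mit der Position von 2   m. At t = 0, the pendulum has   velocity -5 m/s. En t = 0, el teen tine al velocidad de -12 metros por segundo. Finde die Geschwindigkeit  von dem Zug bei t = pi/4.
Ausgehend von dem Ruck j(t) = 48·cos(2·t), nehmen wir 2 Stammfunktionen. Durch Integration von dem Ruck und Verwendung der Anfangsbedingung a(0) = 0, erhalten wir a(t) = 24·sin(2·t). Durch Integration von der Beschleunigung und Verwendung der Anfangsbedingung v(0) = -12, erhalten wir v(t) = -12·cos(2·t). Mit v(t) = -12·cos(2·t) und Einsetzen von t = pi/4, finden wir v = 0.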